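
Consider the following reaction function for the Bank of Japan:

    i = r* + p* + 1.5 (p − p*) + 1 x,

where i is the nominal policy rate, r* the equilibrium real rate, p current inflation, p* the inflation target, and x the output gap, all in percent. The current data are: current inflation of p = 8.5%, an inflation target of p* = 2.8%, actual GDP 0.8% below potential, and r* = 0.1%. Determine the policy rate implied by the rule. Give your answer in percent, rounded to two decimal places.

10.65%

Output 0.8% below potential → x = -0.8.
i = 0.1 + 2.8 + 1.5 × (8.5 − 2.8) + 1 × (-0.8)
   = 0.1 + 2.8 + 8.55 − 0.8 = 10.65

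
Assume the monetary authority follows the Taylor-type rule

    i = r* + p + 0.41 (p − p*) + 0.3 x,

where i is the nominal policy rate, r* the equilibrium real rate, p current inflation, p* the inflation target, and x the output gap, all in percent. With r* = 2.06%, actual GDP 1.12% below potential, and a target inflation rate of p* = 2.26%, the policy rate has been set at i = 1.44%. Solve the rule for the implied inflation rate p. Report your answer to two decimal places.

0.46%

Output 1.12% below potential → x = -1.12.
Collecting p: i = r* + (1 + 0.41) p − 0.41 p* + 0.3 x
1.41 p = 1.44 − 2.06 + 0.41 × 2.26 − 0.3 × (-1.12) = 0.6426
p = 0.6426 / 1.41 = 0.46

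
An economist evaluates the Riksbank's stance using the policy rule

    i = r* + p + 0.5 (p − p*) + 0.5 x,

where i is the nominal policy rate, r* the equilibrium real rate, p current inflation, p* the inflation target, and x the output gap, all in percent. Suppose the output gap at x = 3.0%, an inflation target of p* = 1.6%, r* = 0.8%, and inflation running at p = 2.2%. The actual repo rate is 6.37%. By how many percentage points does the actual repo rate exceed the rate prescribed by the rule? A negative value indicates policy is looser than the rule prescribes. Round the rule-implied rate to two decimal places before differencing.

1.57 pp

i = 0.8 + 2.2 + 0.5 × (2.2 − 1.6) + 0.5 × 3.0
   = 0.8 + 2.2 + 0.3 + 1.5 = 4.80
Deviation = 6.37 − 4.80 = 1.57 pp.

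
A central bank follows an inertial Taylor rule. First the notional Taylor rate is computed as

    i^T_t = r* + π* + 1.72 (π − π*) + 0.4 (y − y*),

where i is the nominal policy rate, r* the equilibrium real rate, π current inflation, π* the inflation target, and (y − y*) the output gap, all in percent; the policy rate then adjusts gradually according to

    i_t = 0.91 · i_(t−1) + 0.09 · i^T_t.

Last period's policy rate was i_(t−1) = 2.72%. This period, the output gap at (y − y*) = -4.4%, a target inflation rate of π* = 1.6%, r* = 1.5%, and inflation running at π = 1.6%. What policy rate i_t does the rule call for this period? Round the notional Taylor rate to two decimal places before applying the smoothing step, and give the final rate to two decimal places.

2.60%

i^T_t = 1.5 + 1.6 + 1.72 × (1.6 − 1.6) + 0.4 × (-4.4)
   = 1.5 + 1.6 + 0 − 1.76 = 1.34
i_t = 0.91 × 2.72 + 0.09 × 1.34 = 2.4752 + 0.1206 = 2.60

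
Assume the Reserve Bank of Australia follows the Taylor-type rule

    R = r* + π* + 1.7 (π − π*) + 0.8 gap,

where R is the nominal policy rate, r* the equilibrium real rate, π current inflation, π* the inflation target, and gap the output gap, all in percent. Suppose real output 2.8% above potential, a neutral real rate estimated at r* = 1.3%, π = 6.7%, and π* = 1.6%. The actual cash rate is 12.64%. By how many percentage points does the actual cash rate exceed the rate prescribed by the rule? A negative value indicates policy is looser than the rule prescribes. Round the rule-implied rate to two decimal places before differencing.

Output 2.8% above potential → gap = 2.8.
R = 1.3 + 1.6 + 1.7 × (6.7 − 1.6) + 0.8 × 2.8
   = 1.3 + 1.6 + 8.67 + 2.24 = 13.81
Deviation = 12.64 − 13.81 = -1.17 pp.

-1.17 pp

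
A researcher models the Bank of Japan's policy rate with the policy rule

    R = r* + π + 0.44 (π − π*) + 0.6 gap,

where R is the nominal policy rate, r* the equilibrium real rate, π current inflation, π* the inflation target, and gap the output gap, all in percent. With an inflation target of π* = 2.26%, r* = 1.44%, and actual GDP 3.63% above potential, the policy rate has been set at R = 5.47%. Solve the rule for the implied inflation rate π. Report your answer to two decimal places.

Output 3.63% above potential → gap = 3.63.
Collecting π: R = r* + (1 + 0.44) π − 0.44 π* + 0.6 gap
1.44 π = 5.47 − 1.44 + 0.44 × 2.26 − 0.6 × 3.63 = 2.8464
π = 2.8464 / 1.44 = 1.98

1.98%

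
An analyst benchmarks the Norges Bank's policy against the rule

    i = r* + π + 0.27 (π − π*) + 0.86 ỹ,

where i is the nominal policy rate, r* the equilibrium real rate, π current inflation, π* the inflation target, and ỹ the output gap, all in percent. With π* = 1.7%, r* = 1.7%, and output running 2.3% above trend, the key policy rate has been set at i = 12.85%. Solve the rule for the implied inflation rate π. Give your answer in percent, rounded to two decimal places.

Output 2.3% above potential → ỹ = 2.3.
Collecting π: i = r* + (1 + 0.27) π − 0.27 π* + 0.86 ỹ
1.27 π = 12.85 − 1.7 + 0.27 × 1.7 − 0.86 × 2.3 = 9.631
π = 9.631 / 1.27 = 7.58

7.58%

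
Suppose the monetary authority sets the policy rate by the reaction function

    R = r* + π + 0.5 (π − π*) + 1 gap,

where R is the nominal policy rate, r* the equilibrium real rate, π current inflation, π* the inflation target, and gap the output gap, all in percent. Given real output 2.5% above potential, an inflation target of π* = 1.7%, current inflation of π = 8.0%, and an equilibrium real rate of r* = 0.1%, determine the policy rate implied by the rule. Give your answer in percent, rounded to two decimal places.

Output 2.5% above potential → gap = 2.5.
R = 0.1 + 8.0 + 0.5 × (8.0 − 1.7) + 1 × 2.5
   = 0.1 + 8 + 3.15 + 2.5 = 13.75

13.75%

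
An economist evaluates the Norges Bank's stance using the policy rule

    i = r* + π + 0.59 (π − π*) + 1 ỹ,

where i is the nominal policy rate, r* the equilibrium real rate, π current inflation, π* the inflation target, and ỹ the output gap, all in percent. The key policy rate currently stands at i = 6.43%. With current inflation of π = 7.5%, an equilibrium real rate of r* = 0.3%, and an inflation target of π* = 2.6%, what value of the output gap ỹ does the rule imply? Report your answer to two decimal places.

-4.26%

1 ỹ = 6.43 − 0.3 − 7.5 − 0.59 × (7.5 − 2.6) = -4.261
ỹ = -4.261 / 1 = -4.26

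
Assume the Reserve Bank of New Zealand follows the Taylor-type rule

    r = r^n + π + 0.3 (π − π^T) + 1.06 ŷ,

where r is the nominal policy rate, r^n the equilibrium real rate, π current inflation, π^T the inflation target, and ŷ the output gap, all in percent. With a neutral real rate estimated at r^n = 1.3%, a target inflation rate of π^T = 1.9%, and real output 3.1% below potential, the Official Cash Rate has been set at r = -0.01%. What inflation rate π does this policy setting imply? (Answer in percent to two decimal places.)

1.96%

Output 3.1% below potential → ŷ = -3.1.
Collecting π: r = r^n + (1 + 0.3) π − 0.3 π^T + 1.06 ŷ
1.3 π = -0.01 − 1.3 + 0.3 × 1.9 − 1.06 × (-3.1) = 2.546
π = 2.546 / 1.3 = 1.96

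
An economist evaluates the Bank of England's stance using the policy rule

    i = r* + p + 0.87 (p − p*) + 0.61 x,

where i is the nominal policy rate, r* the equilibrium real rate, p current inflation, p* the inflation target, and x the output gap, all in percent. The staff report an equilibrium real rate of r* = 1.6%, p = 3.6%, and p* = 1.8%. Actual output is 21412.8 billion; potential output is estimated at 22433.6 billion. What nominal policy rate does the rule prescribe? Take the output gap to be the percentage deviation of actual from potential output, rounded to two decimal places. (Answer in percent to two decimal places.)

Output gap = 100 × (21412.8 − 22433.6) / 22433.6 = -4.55%.
i = 1.60 + 3.60 + 0.87 × (3.60 − 1.80) + 0.61 × (-4.55)
   = 1.60 + 3.6 + 1.566 − 2.7755 = 3.99

3.99%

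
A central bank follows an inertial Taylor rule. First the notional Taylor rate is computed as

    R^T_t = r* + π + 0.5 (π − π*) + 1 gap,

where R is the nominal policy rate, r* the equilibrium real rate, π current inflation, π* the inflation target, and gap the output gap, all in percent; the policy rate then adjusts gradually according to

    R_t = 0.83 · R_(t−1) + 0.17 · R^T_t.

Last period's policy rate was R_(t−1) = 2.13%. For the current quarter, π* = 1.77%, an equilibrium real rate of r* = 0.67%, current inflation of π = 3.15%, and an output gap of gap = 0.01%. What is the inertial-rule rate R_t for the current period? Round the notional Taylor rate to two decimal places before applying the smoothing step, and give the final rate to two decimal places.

R^T_t = 0.67 + 3.15 + 0.5 × (3.15 − 1.77) + 1 × 0.01
   = 0.67 + 3.15 + 0.69 + 0.01 = 4.52
R_t = 0.83 × 2.13 + 0.17 × 4.52 = 1.7679 + 0.7684 = 2.54

2.54%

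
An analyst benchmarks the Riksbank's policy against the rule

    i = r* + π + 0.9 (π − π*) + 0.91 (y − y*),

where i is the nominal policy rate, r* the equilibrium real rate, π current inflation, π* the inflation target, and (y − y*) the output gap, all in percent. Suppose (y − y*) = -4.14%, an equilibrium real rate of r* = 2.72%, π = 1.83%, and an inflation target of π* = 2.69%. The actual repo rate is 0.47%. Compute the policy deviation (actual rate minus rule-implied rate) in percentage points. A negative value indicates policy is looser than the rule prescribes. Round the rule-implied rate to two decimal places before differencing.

i = 2.72 + 1.83 + 0.9 × (1.83 − 2.69) + 0.91 × (-4.14)
   = 2.72 + 1.83 − 0.774 − 3.7674 = 0.01
Deviation = 0.47 − 0.01 = 0.46 pp.

0.46 pp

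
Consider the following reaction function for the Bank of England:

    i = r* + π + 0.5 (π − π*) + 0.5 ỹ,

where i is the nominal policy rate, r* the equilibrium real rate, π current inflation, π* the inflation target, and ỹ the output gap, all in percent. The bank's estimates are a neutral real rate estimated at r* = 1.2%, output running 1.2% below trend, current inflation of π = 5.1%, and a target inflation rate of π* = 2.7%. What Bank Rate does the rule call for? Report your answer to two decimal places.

6.90%

Output 1.2% below potential → ỹ = -1.2.
i = 1.2 + 5.1 + 0.5 × (5.1 − 2.7) + 0.5 × (-1.2)
   = 1.2 + 5.1 + 1.2 − 0.6 = 6.90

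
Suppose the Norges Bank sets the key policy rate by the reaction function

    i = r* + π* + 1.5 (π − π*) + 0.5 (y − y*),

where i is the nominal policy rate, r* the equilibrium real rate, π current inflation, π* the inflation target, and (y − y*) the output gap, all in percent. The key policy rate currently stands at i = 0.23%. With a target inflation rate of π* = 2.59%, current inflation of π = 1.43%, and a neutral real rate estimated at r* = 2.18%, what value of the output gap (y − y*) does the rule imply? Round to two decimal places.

-5.60%

0.5 (y − y*) = 0.23 − 2.18 − 2.59 − 1.5 × (1.43 − 2.59) = -2.8
(y − y*) = -2.8 / 0.5 = -5.60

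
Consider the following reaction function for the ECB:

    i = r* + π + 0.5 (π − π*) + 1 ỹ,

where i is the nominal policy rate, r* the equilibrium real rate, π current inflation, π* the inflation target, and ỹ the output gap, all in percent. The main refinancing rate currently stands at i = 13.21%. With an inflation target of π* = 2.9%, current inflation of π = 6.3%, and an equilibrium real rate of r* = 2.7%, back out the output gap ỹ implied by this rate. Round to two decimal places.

2.51%

1 ỹ = 13.21 − 2.7 − 6.3 − 0.5 × (6.3 − 2.9) = 2.51
ỹ = 2.51 / 1 = 2.51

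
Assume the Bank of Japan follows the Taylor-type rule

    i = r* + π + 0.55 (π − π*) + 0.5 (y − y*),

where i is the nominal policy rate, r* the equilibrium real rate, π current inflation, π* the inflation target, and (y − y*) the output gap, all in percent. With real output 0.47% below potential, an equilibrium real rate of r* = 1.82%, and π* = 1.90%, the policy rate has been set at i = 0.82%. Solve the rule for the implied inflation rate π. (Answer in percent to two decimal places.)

0.18%

Output 0.47% below potential → (y − y*) = -0.47.
Collecting π: i = r* + (1 + 0.55) π − 0.55 π* + 0.5 (y − y*)
1.55 π = 0.82 − 1.82 + 0.55 × 1.90 − 0.5 × (-0.47) = 0.28
π = 0.28 / 1.55 = 0.18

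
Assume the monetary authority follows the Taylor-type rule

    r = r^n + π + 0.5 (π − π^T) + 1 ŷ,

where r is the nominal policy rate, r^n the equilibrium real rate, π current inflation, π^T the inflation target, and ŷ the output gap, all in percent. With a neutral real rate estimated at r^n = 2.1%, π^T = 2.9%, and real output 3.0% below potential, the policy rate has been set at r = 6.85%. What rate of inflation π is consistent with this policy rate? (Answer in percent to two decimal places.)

Output 3.0% below potential → ŷ = -3.0.
Collecting π: r = r^n + (1 + 0.5) π − 0.5 π^T + 1 ŷ
1.5 π = 6.85 − 2.1 + 0.5 × 2.9 − 1 × (-3.0) = 9.2
π = 9.2 / 1.5 = 6.13

6.13%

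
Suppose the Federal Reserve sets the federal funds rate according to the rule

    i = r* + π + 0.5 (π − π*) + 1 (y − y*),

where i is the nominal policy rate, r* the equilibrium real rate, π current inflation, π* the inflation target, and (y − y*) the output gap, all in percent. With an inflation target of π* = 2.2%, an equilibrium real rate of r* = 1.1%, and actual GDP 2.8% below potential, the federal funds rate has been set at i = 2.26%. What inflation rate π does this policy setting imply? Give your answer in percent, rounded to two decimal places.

3.37%

Output 2.8% below potential → (y − y*) = -2.8.
Collecting π: i = r* + (1 + 0.5) π − 0.5 π* + 1 (y − y*)
1.5 π = 2.26 − 1.1 + 0.5 × 2.2 − 1 × (-2.8) = 5.06
π = 5.06 / 1.5 = 3.37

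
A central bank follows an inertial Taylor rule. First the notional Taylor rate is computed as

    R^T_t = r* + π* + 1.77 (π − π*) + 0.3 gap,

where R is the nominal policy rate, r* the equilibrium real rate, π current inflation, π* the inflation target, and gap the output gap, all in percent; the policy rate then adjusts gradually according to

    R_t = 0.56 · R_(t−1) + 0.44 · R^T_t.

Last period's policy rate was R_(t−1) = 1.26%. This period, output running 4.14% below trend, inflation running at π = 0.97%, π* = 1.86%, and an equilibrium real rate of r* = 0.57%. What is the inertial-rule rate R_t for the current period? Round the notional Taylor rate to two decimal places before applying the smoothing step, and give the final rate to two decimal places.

Output 4.14% below potential → gap = -4.14.
R^T_t = 0.57 + 1.86 + 1.77 × (0.97 − 1.86) + 0.3 × (-4.14)
   = 0.57 + 1.86 − 1.5753 − 1.242 = -0.39
R_t = 0.56 × 1.26 + 0.44 × (-0.39) = 0.7056 − 0.1716 = 0.53

0.53%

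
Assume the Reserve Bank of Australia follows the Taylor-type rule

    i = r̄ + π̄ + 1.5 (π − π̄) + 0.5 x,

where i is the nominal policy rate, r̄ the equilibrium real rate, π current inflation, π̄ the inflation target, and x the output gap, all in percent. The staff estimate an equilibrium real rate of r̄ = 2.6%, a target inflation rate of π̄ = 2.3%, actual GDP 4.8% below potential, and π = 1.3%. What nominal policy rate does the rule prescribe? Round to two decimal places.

1.00%

Output 4.8% below potential → x = -4.8.
i = 2.6 + 2.3 + 1.5 × (1.3 − 2.3) + 0.5 × (-4.8)
   = 2.6 + 2.3 − 1.5 − 2.4 = 1.00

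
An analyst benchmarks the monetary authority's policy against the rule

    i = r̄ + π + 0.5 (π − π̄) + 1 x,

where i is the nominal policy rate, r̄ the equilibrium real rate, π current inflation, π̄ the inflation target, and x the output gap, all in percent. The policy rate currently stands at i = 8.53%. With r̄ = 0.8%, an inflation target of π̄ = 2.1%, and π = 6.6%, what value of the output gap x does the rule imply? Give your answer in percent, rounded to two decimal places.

1 x = 8.53 − 0.8 − 6.6 − 0.5 × (6.6 − 2.1) = -1.12
x = -1.12 / 1 = -1.12

-1.12%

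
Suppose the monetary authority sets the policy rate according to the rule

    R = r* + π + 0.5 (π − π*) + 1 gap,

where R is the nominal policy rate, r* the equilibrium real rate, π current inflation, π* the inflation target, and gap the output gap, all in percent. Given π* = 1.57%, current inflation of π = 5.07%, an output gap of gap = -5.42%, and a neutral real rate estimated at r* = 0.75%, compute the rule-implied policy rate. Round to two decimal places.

R = 0.75 + 5.07 + 0.5 × (5.07 − 1.57) + 1 × (-5.42)
   = 0.75 + 5.07 + 1.75 − 5.42 = 2.15

2.15%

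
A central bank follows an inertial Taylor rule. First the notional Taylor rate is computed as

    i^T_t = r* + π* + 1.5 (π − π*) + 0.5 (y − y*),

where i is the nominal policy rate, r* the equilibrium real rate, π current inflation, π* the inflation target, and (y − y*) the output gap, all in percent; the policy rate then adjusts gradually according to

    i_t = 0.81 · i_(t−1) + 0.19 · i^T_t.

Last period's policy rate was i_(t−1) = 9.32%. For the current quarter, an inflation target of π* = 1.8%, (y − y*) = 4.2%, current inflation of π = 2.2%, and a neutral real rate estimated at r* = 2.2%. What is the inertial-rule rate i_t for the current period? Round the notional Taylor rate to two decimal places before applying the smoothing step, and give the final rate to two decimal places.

8.82%

i^T_t = 2.2 + 1.8 + 1.5 × (2.2 − 1.8) + 0.5 × 4.2
   = 2.2 + 1.8 + 0.6 + 2.1 = 6.70
i_t = 0.81 × 9.32 + 0.19 × 6.70 = 7.5492 + 1.273 = 8.82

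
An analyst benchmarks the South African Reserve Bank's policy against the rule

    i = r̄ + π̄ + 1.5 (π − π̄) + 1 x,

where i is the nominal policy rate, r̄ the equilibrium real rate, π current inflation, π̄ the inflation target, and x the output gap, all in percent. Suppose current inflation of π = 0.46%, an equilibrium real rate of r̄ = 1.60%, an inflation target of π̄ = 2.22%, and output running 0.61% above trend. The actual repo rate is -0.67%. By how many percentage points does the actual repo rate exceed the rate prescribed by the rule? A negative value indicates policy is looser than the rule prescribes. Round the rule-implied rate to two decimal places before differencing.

Output 0.61% above potential → x = 0.61.
i = 1.60 + 2.22 + 1.5 × (0.46 − 2.22) + 1 × 0.61
   = 1.60 + 2.22 − 2.64 + 0.61 = 1.79
Deviation = -0.67 − 1.79 = -2.46 pp.

-2.46 pp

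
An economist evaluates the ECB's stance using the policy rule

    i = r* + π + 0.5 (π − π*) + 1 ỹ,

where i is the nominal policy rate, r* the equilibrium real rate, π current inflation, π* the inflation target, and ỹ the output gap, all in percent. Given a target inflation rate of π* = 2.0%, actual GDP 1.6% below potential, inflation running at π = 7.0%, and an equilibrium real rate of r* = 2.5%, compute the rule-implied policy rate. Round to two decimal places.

10.40%

Output 1.6% below potential → ỹ = -1.6.
i = 2.5 + 7.0 + 0.5 × (7.0 − 2.0) + 1 × (-1.6)
   = 2.5 + 7 + 2.5 − 1.6 = 10.40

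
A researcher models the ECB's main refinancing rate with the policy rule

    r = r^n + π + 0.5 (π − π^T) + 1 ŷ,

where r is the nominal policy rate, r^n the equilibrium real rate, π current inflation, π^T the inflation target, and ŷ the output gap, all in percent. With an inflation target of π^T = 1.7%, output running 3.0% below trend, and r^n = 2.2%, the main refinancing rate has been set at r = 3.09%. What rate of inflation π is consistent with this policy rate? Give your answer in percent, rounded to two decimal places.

3.16%

Output 3.0% below potential → ŷ = -3.0.
Collecting π: r = r^n + (1 + 0.5) π − 0.5 π^T + 1 ŷ
1.5 π = 3.09 − 2.2 + 0.5 × 1.7 − 1 × (-3.0) = 4.74
π = 4.74 / 1.5 = 3.16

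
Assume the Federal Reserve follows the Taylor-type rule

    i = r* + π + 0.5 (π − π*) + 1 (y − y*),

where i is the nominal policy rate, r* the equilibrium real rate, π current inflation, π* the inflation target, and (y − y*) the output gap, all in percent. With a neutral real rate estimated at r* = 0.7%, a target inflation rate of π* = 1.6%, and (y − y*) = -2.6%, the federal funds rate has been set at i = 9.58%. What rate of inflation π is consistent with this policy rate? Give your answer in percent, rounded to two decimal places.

Collecting π: i = r* + (1 + 0.5) π − 0.5 π* + 1 (y − y*)
1.5 π = 9.58 − 0.7 + 0.5 × 1.6 − 1 × (-2.6) = 12.28
π = 12.28 / 1.5 = 8.19

8.19%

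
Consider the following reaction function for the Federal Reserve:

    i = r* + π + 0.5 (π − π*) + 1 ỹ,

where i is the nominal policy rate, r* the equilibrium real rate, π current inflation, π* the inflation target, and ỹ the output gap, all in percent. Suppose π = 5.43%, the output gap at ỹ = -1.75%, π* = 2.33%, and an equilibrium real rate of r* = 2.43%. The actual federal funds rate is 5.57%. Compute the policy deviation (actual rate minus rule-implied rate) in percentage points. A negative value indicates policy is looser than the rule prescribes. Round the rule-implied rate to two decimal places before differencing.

i = 2.43 + 5.43 + 0.5 × (5.43 − 2.33) + 1 × (-1.75)
   = 2.43 + 5.43 + 1.55 − 1.75 = 7.66
Deviation = 5.57 − 7.66 = -2.09 pp.

-2.09 pp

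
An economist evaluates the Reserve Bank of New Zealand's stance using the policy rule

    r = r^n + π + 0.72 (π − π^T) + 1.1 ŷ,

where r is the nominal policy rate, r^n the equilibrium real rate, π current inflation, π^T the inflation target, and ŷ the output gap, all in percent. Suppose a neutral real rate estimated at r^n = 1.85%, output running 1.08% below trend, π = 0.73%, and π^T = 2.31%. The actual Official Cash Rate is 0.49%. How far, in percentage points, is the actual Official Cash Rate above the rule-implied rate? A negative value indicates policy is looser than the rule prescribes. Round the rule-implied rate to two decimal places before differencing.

Output 1.08% below potential → ŷ = -1.08.
r = 1.85 + 0.73 + 0.72 × (0.73 − 2.31) + 1.1 × (-1.08)
   = 1.85 + 0.73 − 1.1376 − 1.188 = 0.25
Deviation = 0.49 − 0.25 = 0.24 pp.

0.24 pp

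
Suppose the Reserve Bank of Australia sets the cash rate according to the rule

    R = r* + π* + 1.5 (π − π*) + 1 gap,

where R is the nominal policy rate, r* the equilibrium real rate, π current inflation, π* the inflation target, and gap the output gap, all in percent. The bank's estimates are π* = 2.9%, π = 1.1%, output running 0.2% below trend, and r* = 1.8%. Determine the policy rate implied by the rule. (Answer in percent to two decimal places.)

Output 0.2% below potential → gap = -0.2.
R = 1.8 + 2.9 + 1.5 × (1.1 − 2.9) + 1 × (-0.2)
   = 1.8 + 2.9 − 2.7 − 0.2 = 1.80

1.80%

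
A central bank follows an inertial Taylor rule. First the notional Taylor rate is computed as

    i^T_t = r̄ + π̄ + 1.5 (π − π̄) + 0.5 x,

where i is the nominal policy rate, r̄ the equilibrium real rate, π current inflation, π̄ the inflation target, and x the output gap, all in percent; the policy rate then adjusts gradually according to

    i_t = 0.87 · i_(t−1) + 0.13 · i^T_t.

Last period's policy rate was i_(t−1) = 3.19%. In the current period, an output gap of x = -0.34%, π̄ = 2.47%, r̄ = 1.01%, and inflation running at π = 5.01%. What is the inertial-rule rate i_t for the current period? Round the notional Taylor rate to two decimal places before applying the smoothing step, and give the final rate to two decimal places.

i^T_t = 1.01 + 2.47 + 1.5 × (5.01 − 2.47) + 0.5 × (-0.34)
   = 1.01 + 2.47 + 3.81 − 0.17 = 7.12
i_t = 0.87 × 3.19 + 0.13 × 7.12 = 2.7753 + 0.9256 = 3.70

3.70%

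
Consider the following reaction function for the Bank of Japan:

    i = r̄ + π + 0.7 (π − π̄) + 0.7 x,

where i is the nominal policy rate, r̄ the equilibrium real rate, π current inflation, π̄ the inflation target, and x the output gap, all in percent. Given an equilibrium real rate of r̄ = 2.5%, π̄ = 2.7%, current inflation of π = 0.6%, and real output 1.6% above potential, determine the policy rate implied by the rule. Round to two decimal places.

2.75%

Output 1.6% above potential → x = 1.6.
i = 2.5 + 0.6 + 0.7 × (0.6 − 2.7) + 0.7 × 1.6
   = 2.5 + 0.6 − 1.47 + 1.12 = 2.75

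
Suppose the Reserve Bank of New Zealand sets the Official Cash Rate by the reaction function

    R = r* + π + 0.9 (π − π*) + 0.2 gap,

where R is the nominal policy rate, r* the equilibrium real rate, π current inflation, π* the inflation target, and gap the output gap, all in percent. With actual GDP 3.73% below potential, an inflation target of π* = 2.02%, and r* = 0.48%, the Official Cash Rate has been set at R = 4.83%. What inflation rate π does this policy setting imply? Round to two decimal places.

3.64%

Output 3.73% below potential → gap = -3.73.
Collecting π: R = r* + (1 + 0.9) π − 0.9 π* + 0.2 gap
1.9 π = 4.83 − 0.48 + 0.9 × 2.02 − 0.2 × (-3.73) = 6.914
π = 6.914 / 1.9 = 3.64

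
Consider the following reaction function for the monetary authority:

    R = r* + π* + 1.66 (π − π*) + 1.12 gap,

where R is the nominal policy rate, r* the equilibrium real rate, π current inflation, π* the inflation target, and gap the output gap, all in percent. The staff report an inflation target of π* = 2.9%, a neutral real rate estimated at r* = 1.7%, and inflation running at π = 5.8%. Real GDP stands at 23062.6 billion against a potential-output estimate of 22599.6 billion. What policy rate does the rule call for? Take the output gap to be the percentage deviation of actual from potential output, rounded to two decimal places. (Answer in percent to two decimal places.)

Output gap = 100 × (23062.6 − 22599.6) / 22599.6 = 2.05%.
R = 1.70 + 2.90 + 1.66 × (5.80 − 2.90) + 1.12 × 2.05
   = 1.70 + 2.9 + 4.814 + 2.296 = 11.71

11.71%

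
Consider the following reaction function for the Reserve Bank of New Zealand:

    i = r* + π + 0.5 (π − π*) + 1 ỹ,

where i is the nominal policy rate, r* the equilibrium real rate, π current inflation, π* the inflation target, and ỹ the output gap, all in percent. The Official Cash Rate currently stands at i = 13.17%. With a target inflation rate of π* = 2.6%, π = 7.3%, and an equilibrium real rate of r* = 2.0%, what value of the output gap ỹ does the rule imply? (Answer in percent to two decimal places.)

1.52%

1 ỹ = 13.17 − 2.0 − 7.3 − 0.5 × (7.3 − 2.6) = 1.52
ỹ = 1.52 / 1 = 1.52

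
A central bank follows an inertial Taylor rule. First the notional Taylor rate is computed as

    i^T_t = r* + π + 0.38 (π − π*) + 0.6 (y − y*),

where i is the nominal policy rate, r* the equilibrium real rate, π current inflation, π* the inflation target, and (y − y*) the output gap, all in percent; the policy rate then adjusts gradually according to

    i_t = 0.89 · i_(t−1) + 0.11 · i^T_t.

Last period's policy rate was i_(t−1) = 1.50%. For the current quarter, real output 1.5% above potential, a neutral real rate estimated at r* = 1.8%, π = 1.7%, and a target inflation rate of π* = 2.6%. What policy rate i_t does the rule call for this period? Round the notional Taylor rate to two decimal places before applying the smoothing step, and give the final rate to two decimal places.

1.78%

Output 1.5% above potential → (y − y*) = 1.5.
i^T_t = 1.8 + 1.7 + 0.38 × (1.7 − 2.6) + 0.6 × 1.5
   = 1.8 + 1.7 − 0.342 + 0.9 = 4.06
i_t = 0.89 × 1.50 + 0.11 × 4.06 = 1.335 + 0.4466 = 1.78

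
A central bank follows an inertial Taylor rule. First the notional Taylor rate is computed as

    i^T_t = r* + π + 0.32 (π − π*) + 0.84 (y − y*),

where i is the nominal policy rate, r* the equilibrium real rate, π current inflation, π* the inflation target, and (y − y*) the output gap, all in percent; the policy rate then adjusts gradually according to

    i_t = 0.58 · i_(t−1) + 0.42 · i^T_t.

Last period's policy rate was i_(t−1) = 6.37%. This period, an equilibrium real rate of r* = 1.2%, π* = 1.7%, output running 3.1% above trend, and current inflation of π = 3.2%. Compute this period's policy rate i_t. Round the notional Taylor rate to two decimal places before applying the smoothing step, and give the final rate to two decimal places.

6.84%

Output 3.1% above potential → (y − y*) = 3.1.
i^T_t = 1.2 + 3.2 + 0.32 × (3.2 − 1.7) + 0.84 × 3.1
   = 1.2 + 3.2 + 0.48 + 2.604 = 7.48
i_t = 0.58 × 6.37 + 0.42 × 7.48 = 3.6946 + 3.1416 = 6.84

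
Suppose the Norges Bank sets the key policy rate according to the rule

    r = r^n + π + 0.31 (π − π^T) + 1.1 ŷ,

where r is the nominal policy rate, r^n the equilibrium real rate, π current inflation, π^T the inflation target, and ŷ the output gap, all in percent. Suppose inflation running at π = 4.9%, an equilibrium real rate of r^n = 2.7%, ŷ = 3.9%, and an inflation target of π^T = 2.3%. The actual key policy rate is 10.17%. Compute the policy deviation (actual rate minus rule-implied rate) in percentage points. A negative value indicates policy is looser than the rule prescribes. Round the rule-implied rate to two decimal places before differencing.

-2.53 pp

r = 2.7 + 4.9 + 0.31 × (4.9 − 2.3) + 1.1 × 3.9
   = 2.7 + 4.9 + 0.806 + 4.29 = 12.70
Deviation = 10.17 − 12.70 = -2.53 pp.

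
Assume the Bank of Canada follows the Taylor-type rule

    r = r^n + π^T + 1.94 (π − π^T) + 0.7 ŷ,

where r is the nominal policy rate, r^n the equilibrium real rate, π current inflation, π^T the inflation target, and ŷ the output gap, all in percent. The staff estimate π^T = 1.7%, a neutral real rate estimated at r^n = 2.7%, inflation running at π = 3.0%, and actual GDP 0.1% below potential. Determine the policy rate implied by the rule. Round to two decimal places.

6.85%

Output 0.1% below potential → ŷ = -0.1.
r = 2.7 + 1.7 + 1.94 × (3.0 − 1.7) + 0.7 × (-0.1)
   = 2.7 + 1.7 + 2.522 − 0.07 = 6.85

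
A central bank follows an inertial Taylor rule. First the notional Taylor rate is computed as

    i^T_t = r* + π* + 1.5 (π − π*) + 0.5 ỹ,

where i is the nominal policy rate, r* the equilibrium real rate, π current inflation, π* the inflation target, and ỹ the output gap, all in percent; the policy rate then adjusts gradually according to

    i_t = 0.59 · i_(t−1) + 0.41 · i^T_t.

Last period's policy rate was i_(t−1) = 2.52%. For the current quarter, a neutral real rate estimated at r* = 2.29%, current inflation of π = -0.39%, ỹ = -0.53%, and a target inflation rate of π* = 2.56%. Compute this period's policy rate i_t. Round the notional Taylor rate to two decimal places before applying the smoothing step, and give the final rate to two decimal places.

1.55%

i^T_t = 2.29 + 2.56 + 1.5 × (-0.39 − 2.56) + 0.5 × (-0.53)
   = 2.29 + 2.56 − 4.425 − 0.265 = 0.16
i_t = 0.59 × 2.52 + 0.41 × 0.16 = 1.4868 + 0.0656 = 1.55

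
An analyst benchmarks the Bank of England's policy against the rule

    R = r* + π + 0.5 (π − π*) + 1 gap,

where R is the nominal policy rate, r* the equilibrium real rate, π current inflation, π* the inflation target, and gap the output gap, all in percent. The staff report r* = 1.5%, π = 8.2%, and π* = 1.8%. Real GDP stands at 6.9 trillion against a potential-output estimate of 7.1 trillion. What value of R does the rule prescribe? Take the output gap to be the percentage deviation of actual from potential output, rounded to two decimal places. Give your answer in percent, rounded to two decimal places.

Output gap = 100 × (6.9 − 7.1) / 7.1 = -2.82%.
R = 1.50 + 8.20 + 0.5 × (8.20 − 1.80) + 1 × (-2.82)
   = 1.50 + 8.2 + 3.2 − 2.82 = 10.08

10.08%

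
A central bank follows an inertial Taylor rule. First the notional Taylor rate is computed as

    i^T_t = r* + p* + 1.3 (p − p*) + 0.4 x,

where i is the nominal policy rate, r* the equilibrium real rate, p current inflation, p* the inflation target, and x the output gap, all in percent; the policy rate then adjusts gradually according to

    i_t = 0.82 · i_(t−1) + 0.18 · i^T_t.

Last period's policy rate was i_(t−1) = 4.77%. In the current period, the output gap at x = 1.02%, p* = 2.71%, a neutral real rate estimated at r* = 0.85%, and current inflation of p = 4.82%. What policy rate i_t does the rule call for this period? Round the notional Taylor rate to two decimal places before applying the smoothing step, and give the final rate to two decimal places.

5.12%

i^T_t = 0.85 + 2.71 + 1.3 × (4.82 − 2.71) + 0.4 × 1.02
   = 0.85 + 2.71 + 2.743 + 0.408 = 6.71
i_t = 0.82 × 4.77 + 0.18 × 6.71 = 3.9114 + 1.2078 = 5.12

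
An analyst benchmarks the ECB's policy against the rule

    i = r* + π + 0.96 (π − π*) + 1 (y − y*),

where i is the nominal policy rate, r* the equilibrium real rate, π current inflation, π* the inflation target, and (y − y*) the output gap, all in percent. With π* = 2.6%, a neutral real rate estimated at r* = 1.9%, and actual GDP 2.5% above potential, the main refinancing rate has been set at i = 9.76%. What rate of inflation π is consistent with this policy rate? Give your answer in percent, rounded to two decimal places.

Output 2.5% above potential → (y − y*) = 2.5.
Collecting π: i = r* + (1 + 0.96) π − 0.96 π* + 1 (y − y*)
1.96 π = 9.76 − 1.9 + 0.96 × 2.6 − 1 × 2.5 = 7.856
π = 7.856 / 1.96 = 4.01

4.01%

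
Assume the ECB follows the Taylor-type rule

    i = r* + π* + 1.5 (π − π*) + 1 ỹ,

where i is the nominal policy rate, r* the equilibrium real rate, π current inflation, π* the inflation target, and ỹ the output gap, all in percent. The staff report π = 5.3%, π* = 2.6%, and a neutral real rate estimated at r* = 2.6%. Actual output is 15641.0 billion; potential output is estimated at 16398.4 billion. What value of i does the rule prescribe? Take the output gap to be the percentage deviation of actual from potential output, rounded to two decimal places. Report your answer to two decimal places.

Output gap = 100 × (15641.0 − 16398.4) / 16398.4 = -4.62%.
i = 2.60 + 2.60 + 1.5 × (5.30 − 2.60) + 1 × (-4.62)
   = 2.60 + 2.6 + 4.05 − 4.62 = 4.63

4.63%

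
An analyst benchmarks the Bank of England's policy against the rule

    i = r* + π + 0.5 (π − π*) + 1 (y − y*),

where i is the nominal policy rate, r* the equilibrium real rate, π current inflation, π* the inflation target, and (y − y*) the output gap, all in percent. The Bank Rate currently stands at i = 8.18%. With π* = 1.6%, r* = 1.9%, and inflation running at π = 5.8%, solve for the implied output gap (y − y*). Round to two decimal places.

-1.62%

1 (y − y*) = 8.18 − 1.9 − 5.8 − 0.5 × (5.8 − 1.6) = -1.62
(y − y*) = -1.62 / 1 = -1.62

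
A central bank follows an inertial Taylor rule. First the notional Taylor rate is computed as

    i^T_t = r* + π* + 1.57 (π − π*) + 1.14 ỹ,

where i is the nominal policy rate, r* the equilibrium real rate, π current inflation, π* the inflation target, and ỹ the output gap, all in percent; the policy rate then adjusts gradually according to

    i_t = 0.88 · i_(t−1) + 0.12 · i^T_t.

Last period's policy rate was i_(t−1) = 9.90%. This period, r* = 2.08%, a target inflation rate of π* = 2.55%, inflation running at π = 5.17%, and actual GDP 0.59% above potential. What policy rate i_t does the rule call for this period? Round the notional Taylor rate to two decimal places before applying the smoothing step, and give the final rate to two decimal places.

9.84%

Output 0.59% above potential → ỹ = 0.59.
i^T_t = 2.08 + 2.55 + 1.57 × (5.17 − 2.55) + 1.14 × 0.59
   = 2.08 + 2.55 + 4.1134 + 0.6726 = 9.42
i_t = 0.88 × 9.90 + 0.12 × 9.42 = 8.712 + 1.1304 = 9.84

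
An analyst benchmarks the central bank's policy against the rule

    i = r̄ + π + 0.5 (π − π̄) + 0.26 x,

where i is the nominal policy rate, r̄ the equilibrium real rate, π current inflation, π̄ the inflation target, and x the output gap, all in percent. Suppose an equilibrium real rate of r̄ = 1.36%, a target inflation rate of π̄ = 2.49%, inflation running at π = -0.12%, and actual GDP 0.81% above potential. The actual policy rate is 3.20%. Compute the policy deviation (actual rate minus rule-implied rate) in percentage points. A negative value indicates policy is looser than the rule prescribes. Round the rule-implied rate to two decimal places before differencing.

Output 0.81% above potential → x = 0.81.
i = 1.36 + (-0.12) + 0.5 × (-0.12 − 2.49) + 0.26 × 0.81
   = 1.36 − 0.12 − 1.305 + 0.2106 = 0.15
Deviation = 3.20 − 0.15 = 3.05 pp.

3.05 pp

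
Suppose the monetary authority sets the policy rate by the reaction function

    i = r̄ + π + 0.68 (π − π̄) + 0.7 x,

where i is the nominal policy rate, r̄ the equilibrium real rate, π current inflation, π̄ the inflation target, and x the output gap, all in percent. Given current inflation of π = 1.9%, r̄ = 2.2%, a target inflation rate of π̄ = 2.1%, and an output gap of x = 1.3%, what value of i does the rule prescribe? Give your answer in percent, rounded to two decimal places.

4.87%

i = 2.2 + 1.9 + 0.68 × (1.9 − 2.1) + 0.7 × 1.3
   = 2.2 + 1.9 − 0.136 + 0.91 = 4.87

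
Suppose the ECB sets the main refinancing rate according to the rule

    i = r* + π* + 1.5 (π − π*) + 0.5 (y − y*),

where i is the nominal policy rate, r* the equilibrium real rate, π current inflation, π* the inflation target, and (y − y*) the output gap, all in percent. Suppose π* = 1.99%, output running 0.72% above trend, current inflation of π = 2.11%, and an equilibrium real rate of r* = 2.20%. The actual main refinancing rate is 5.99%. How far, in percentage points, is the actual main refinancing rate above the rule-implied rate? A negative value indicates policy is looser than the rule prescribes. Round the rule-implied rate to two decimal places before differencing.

1.26 pp

Output 0.72% above potential → (y − y*) = 0.72.
i = 2.20 + 1.99 + 1.5 × (2.11 − 1.99) + 0.5 × 0.72
   = 2.20 + 1.99 + 0.18 + 0.36 = 4.73
Deviation = 5.99 − 4.73 = 1.26 pp.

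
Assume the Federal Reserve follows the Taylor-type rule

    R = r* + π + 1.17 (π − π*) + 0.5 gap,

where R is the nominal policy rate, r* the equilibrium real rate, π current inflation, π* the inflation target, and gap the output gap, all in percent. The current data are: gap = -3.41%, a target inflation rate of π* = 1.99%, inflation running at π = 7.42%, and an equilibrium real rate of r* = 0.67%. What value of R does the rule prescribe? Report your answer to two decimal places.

12.74%

R = 0.67 + 7.42 + 1.17 × (7.42 − 1.99) + 0.5 × (-3.41)
   = 0.67 + 7.42 + 6.3531 − 1.705 = 12.74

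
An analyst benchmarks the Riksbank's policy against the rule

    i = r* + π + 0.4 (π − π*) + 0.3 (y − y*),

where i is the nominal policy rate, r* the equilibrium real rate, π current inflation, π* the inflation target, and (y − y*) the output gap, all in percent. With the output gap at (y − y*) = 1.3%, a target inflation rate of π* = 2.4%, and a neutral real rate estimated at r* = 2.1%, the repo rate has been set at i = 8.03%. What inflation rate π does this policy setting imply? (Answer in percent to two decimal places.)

4.64%

Collecting π: i = r* + (1 + 0.4) π − 0.4 π* + 0.3 (y − y*)
1.4 π = 8.03 − 2.1 + 0.4 × 2.4 − 0.3 × 1.3 = 6.5
π = 6.5 / 1.4 = 4.64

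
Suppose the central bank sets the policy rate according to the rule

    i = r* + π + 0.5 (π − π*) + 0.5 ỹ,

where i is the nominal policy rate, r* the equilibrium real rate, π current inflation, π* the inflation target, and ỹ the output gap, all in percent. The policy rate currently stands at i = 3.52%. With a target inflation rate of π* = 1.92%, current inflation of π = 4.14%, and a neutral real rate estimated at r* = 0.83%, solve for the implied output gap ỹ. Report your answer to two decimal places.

0.5 ỹ = 3.52 − 0.83 − 4.14 − 0.5 × (4.14 − 1.92) = -2.56
ỹ = -2.56 / 0.5 = -5.12

-5.12%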